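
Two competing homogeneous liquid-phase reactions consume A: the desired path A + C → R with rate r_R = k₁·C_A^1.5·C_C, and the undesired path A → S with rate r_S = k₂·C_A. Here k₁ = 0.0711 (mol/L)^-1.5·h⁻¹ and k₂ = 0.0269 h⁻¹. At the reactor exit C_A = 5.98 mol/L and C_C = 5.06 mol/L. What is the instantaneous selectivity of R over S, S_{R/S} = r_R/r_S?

32.7

S_{R/S} = r_R/r_S = (k₁·C_A^1.5·C_C)/(k₂·C_A) = (k₁/k₂)·C_A^0.5·C_C.
= (0.0711×5.980^1.5×5.060) / (0.0269×5.980) = 5.261/0.1609 = 32.7.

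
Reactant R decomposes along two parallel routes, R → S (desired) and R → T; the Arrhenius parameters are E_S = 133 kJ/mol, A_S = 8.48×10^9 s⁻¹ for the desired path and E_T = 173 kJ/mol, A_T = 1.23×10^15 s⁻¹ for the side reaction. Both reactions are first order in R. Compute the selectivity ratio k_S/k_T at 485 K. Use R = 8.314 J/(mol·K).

0.140

k_S/k_T = (A_S/A_T)·exp[−(E_S−E_T)/(RT)] = (A_S/A_T)·exp[(E_T−E_S)/(RT)].
(E_T−E_S)/(RT) = (173−133)×10³/(8.314×485) = 40000/4032 = 9.920.
k_S/k_T = (8.48×10^9/1.23×10^15)·exp(9.920) = 6.894×10^-6 × 20331 = 0.140.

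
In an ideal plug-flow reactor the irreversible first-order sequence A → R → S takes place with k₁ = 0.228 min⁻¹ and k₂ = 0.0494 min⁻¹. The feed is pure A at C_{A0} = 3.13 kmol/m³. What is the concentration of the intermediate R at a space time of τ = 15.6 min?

Solving the coupled first-order balances gives C_R(τ) = [k₁/(k₂−k₁)]·C_{A0}·(e^(−k₁τ) − e^(−k₂τ)).
e^(−k₁τ) = e^(−0.228×15.6) = e^(−3.557) = 0.02853; e^(−k₂τ) = e^(−0.7706) = 0.4627.
C_R = 0.228×3.13/(0.0494−0.228) × (0.02853−0.4627) = (-3.996)×(-0.4342) = 1.735 kmol/m³.

1.73 kmol/m³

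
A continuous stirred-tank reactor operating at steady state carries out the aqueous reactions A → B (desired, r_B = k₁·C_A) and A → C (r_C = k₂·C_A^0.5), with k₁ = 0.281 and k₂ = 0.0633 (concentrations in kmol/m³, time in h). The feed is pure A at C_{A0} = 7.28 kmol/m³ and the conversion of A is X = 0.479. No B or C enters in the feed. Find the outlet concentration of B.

3.13 kmol/m³

Exit C_A = C_{A0}(1−X) = 7.28×0.521 = 3.793 kmol/m³.
A CSTR operates uniformly at the exit composition, giving r_B = 1.066 and r_C = 0.1233 (each k·C_A^n at C_A = 3.793).
Fraction of consumed A going to B: r_B/(r_B+r_C) = 0.8963.
C_B = 0.8963·C_{A0}·X = 0.8963×7.28×0.479 = 3.13 kmol/m³.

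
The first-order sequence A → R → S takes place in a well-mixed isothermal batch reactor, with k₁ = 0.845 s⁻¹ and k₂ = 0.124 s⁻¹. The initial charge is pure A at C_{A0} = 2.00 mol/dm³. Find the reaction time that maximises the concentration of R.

2.66 s

The intermediate peaks when r₁ = r₂, i.e. k₁e^(−k₁t) = k₂e^(−k₂t), giving t_opt = ln(k₂/k₁)/(k₂−k₁).
= ln(0.124/0.845)/(0.124−0.845) = ln(0.1467)/-0.7210 = -1.919/-0.7210 = 2.66 s.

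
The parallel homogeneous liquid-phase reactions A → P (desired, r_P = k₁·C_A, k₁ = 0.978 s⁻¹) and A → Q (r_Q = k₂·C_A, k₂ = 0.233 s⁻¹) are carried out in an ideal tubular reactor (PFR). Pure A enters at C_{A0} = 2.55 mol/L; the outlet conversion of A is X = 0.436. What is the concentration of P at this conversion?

0.898 mol/L

C_A = C_{A0}(1−X) = 1.438 mol/L.
Both paths are first order in A, so the instantaneous fraction to P is constant: dC_P/d(−C_A) = k₁/(k₁+k₂) = 0.8076.
C_P = 0.8076·(C_{A0}−C_A) = 0.8076×1.112 = 0.898 mol/L.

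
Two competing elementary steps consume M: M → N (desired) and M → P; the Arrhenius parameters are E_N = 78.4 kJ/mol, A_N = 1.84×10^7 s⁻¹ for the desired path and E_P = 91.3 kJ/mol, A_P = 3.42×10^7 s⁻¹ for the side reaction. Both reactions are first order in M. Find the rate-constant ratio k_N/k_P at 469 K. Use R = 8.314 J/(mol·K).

14.7

With equal orders, S_{N/P} = k_N/k_P = (A_N/A_P)·exp[(E_P−E_N)/(RT)].
(E_P−E_N)/(RT) = (91.3−78.4)×10³/(8.314×469) = 12900/3899 = 3.308.
k_N/k_P = (1.84×10^7/3.42×10^7)·exp(3.308) = 0.5380 × 27.34 = 14.7.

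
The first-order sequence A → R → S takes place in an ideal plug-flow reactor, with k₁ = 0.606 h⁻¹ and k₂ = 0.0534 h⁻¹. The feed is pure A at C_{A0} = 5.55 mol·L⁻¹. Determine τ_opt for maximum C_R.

4.40 h

The intermediate peaks when r₁ = r₂, i.e. k₁e^(−k₁τ) = k₂e^(−k₂τ), giving τ_opt = ln(k₂/k₁)/(k₂−k₁).
= ln(0.0534/0.606)/(0.0534−0.606) = ln(0.08812)/-0.5526 = -2.429/-0.5526 = 4.40 h.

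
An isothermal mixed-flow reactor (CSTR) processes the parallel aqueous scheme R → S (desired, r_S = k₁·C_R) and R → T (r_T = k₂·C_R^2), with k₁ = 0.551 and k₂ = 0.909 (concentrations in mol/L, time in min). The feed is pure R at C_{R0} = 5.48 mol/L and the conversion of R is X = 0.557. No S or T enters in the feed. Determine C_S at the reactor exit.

Exit C_R = C_{R0}(1−X) = 5.48×0.443 = 2.428 mol/L.
In a CSTR the entire volume is at exit conditions, so r_S = 0.551×2.428 = 1.338 and r_T = 0.909×2.428^2 = 5.357.
Fraction of consumed R going to S: r_S/(r_S+r_T) = 0.1998.
C_S = 0.1998·C_{R0}·X = 0.1998×5.48×0.557 = 0.610 mol/L.

0.610 mol/L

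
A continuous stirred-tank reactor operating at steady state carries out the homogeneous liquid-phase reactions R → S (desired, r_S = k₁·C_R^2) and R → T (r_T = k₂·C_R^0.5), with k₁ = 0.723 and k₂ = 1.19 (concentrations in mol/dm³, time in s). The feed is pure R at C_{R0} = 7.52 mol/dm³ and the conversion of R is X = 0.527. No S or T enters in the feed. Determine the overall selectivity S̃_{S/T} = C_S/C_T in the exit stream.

Exit C_R = C_{R0}(1−X) = 7.52×0.473 = 3.557 mol/dm³.
In a CSTR the entire volume is at exit conditions, so r_S = 0.723×3.557^2 = 9.147 and r_T = 1.19×3.557^0.5 = 2.244.
Overall selectivity = C_S/C_T = r_Sτ/(r_Tτ) = r_S/r_T = 4.08.

4.08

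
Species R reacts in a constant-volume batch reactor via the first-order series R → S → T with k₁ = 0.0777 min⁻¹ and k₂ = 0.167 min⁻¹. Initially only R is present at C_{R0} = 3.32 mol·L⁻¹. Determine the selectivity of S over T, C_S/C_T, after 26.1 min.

Solving the coupled first-order balances gives C_S(t) = [k₁/(k₂−k₁)]·C_{R0}·(e^(−k₁t) − e^(−k₂t)).
e^(−k₁t) = e^(−0.0777×26.1) = e^(−2.028) = 0.1316; e^(−k₂t) = e^(−4.359) = 0.01280.
C_S = 0.0777×3.32/(0.167−0.0777) × (0.1316−0.01280) = 2.889×0.1188 = 0.3432 mol·L⁻¹.
C_R = C_{R0}e^(−k₁t) = 0.4369 mol·L⁻¹, so C_T = C_{R0}−C_R−C_S = 2.540 mol·L⁻¹; C_S/C_T = 0.135.

0.135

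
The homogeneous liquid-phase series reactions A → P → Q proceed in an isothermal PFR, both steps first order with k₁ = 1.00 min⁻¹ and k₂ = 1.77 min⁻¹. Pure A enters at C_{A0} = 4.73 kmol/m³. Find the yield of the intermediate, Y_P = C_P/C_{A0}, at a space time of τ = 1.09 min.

The intermediate concentration in a first-order A→B→C sequence is C_P = k₁C_{A0}(e^(−k₁τ) − e^(−k₂τ))/(k₂−k₁).
e^(−k₁τ) = e^(−1.00×1.09) = e^(−1.090) = 0.3362; e^(−k₂τ) = e^(−1.929) = 0.1452.
C_P = 1.00×4.73/(1.77−1.00) × (0.3362−0.1452) = 6.143×0.1910 = 1.173 kmol/m³.
Y_P = C_P/C_{A0} = 1.173/4.73 = 0.248.

0.248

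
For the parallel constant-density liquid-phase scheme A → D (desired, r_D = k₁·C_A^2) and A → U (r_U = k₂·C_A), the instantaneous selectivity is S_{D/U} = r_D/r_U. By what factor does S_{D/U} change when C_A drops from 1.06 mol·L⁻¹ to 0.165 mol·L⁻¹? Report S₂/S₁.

0.156

S_{D/U} = (k₁/k₂)·C_A, so S₂/S₁ = (C_{A,2}/C_{A,1}).
= 0.165/1.06 = 0.156.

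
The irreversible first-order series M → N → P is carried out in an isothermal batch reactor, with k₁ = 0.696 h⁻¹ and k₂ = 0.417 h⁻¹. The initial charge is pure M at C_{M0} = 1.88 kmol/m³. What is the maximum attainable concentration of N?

At the optimum, C_{N,max}/C_{M0} = (k₁/k₂)^[k₂/(k₂−k₁)].
= (0.696/0.417)^(0.417/(0.417−0.696)) = (1.669)^(-1.495) = 0.4650.
C_{N,max} = 0.4650×1.88 = 0.874 kmol/m³.

0.874 kmol/m³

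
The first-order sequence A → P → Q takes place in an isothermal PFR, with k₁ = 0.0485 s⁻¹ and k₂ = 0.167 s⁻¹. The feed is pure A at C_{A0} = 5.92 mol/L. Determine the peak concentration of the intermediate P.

1.04 mol/L

Evaluating C_P at τ_opt = ln(k₂/k₁)/(k₂−k₁) gives C_{P,max}/C_{A0} = (k₁/k₂)^[k₂/(k₂−k₁)].
= (0.0485/0.167)^(0.167/(0.167−0.0485)) = (0.2904)^(1.409) = 0.1751.
C_{P,max} = 0.1751×5.92 = 1.04 mol/L.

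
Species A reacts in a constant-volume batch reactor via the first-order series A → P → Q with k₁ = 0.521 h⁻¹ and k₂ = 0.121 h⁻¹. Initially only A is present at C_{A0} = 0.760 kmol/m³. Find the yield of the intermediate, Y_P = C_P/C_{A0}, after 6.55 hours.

0.547

For first-order series with pure A initially, C_P(t) = k₁C_{A0}/(k₂−k₁)·(e^(−k₁t) − e^(−k₂t)).
e^(−k₁t) = e^(−0.521×6.55) = e^(−3.413) = 0.03296; e^(−k₂t) = e^(−0.7925) = 0.4527.
C_P = 0.521×0.760/(0.121−0.521) × (0.03296−0.4527) = (-0.9899)×(-0.4197) = 0.4155 kmol/m³.
Y_P = C_P/C_{A0} = 0.4155/0.760 = 0.547.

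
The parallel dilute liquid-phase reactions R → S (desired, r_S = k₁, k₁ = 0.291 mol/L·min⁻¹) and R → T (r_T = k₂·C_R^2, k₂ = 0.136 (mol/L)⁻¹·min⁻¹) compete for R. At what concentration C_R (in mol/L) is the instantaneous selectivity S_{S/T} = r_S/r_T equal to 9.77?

S_{S/T} = (k₁/k₂)·C_R^-2 ⇒ C_R = (S·k₂/k₁)^(-0.5).
= (9.77×0.136/0.291)^(-0.5) = (4.566)^(-0.5) = 0.468 mol/L.

0.468 mol/L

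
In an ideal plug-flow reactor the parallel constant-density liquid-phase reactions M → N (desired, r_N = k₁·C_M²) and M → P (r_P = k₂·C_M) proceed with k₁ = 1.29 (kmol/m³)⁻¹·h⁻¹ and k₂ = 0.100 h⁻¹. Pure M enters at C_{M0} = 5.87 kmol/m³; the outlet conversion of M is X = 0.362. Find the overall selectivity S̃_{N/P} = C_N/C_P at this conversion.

C_M = C_{M0}(1−X) = 3.745 kmol/m³.
Along a PFR/batch, dC_P/dC_M = −r_P/(r_N+r_P) = −k₂/(k₂+k₁·C_M).
Integrating from C_{M0} to C_M: C_P = (0.100/1.29)·ln[(0.100+1.29·5.87)/(0.100+1.29·3.75)] = 0.07752·ln(7.672/4.931) = 0.03427 kmol/m³.
Then C_N = (C_{M0}−C_M) − C_P = 2.125 − 0.03427 = 2.091 kmol/m³.
S̃_{N/P} = C_N/C_P = 2.091/0.03427 = 61.0.

61.0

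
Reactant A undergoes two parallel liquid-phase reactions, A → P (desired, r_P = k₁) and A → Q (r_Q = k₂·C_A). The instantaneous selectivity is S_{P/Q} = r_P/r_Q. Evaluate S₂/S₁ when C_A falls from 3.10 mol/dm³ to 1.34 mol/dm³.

S_{P/Q} = (k₁/k₂)·C_A⁻¹, so S₂/S₁ = (C_{A,2}/C_{A,1})⁻¹.
= 3.10/1.34 = 2.31.
Selectivity toward P rises as C_A falls — low-concentration operation is favoured.

2.31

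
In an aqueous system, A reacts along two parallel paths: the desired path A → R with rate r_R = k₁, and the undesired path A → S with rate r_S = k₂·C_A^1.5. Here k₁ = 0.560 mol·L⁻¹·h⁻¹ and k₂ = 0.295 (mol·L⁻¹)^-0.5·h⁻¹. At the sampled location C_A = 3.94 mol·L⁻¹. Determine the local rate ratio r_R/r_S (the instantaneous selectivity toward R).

0.243

S_{R/S} = r_R/r_S = (k₁)/(k₂·C_A^1.5) = (k₁/k₂)·C_A^-1.5.
= (0.560) / (0.295×3.940^1.5) = 0.5600/2.307 = 0.243.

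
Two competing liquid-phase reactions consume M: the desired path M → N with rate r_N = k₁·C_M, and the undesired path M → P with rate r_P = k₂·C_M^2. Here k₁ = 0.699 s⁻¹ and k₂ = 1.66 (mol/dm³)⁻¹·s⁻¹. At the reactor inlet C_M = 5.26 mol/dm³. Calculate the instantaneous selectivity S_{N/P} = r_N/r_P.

0.0801

S_{N/P} = r_N/r_P = (k₁·C_M)/(k₂·C_M^2) = (k₁/k₂)·C_M⁻¹.
= (0.699×5.260) / (1.66×5.260^2) = 3.677/45.93 = 0.0801.
The undesired path is higher order in M, so low C_M (CSTR or dilute feed) favours N.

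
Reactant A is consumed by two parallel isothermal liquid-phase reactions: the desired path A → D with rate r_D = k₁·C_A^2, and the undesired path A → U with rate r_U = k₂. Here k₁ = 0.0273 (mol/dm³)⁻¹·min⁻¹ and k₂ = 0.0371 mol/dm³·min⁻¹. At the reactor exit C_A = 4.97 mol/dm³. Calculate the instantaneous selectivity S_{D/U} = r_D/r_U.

S_{D/U} = r_D/r_U = (k₁·C_A^2)/(k₂) = (k₁/k₂)·C_A^2.
= (0.0273×4.970^2) / (0.0371) = 0.6743/0.03710 = 18.2.
Since the desired path is higher order in A, keeping C_A high (PFR or concentrated feed) favours D.

18.2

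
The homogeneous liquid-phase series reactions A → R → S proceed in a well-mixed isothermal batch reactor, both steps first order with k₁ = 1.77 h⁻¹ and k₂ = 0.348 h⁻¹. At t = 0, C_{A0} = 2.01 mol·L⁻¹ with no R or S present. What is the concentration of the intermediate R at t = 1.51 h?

1.31 mol·L⁻¹

For first-order series with pure A initially, C_R(t) = k₁C_{A0}/(k₂−k₁)·(e^(−k₁t) − e^(−k₂t)).
e^(−k₁t) = e^(−1.77×1.51) = e^(−2.673) = 0.06907; e^(−k₂t) = e^(−0.5255) = 0.5913.
C_R = 1.77×2.01/(0.348−1.77) × (0.06907−0.5913) = (-2.502)×(-0.5222) = 1.307 mol·L⁻¹.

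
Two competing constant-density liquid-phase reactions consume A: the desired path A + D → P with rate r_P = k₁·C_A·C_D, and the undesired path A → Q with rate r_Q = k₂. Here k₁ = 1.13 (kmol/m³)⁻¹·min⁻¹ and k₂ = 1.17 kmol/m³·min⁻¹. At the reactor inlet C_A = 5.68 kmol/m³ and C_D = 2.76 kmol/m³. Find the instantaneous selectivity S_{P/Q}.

S_{P/Q} = r_P/r_Q = (k₁·C_A·C_D)/(k₂) = (k₁/k₂)·C_A·C_D.
= (1.13×5.680×2.760) / (1.17) = 17.71/1.170 = 15.1.
Since the desired path is higher order in A, keeping C_A high (PFR or concentrated feed) favours P.

15.1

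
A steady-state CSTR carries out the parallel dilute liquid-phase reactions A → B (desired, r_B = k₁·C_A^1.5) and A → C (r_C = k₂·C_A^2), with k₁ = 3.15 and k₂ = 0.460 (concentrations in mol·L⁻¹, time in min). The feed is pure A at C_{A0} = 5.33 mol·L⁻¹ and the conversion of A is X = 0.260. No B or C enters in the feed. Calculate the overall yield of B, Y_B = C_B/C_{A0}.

0.202

Exit C_A = C_{A0}(1−X) = 5.33×0.740 = 3.944 mol·L⁻¹.
Rates in a CSTR are evaluated at the outlet concentration: r_B = 3.15×3.944^1.5 = 24.67, r_C = 0.460×3.944^2 = 7.156.
Fraction of consumed A going to B: r_B/(r_B+r_C) = 0.7752.
C_B = 0.7752·C_{A0}·X = 0.7752×5.33×0.260 = 1.07 mol·L⁻¹; Y_B = C_B/C_{A0} = 0.202.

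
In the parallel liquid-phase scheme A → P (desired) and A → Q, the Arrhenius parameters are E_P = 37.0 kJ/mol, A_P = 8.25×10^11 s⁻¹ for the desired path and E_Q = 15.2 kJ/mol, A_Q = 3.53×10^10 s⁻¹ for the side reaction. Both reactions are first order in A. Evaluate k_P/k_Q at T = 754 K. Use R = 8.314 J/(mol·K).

k_P/k_Q = (A_P/A_Q)·exp[−(E_P−E_Q)/(RT)] = (A_P/A_Q)·exp[(E_Q−E_P)/(RT)].
(E_Q−E_P)/(RT) = (15.2−37.0)×10³/(8.314×754) = -21800/6269 = -3.478.
k_P/k_Q = (8.25×10^11/3.53×10^10)·exp(-3.478) = 23.37 × 0.03088 = 0.722.
Since E_P > E_Q, raising the temperature improves selectivity toward P.

0.722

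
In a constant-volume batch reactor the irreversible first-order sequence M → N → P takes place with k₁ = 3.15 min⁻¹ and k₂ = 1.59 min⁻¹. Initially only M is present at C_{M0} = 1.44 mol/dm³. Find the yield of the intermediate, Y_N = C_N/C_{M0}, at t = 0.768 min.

Solving the coupled first-order balances gives C_N(t) = [k₁/(k₂−k₁)]·C_{M0}·(e^(−k₁t) − e^(−k₂t)).
e^(−k₁t) = e^(−3.15×0.768) = e^(−2.419) = 0.08899; e^(−k₂t) = e^(−1.221) = 0.2949.
C_N = 3.15×1.44/(1.59−3.15) × (0.08899−0.2949) = (-2.908)×(-0.2059) = 0.5987 mol/dm³.
Y_N = C_N/C_{M0} = 0.5987/1.44 = 0.416.

0.416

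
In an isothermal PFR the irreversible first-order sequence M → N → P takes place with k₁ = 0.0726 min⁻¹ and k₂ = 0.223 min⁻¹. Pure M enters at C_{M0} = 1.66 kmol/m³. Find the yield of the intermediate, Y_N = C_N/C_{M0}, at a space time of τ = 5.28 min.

The intermediate concentration in a first-order A→B→C sequence is C_N = k₁C_{M0}(e^(−k₁τ) − e^(−k₂τ))/(k₂−k₁).
e^(−k₁τ) = e^(−0.0726×5.28) = e^(−0.3833) = 0.6816; e^(−k₂τ) = e^(−1.177) = 0.3081.
C_N = 0.0726×1.66/(0.223−0.0726) × (0.6816−0.3081) = 0.8013×0.3735 = 0.2993 kmol/m³.
Y_N = C_N/C_{M0} = 0.2993/1.66 = 0.180.

0.180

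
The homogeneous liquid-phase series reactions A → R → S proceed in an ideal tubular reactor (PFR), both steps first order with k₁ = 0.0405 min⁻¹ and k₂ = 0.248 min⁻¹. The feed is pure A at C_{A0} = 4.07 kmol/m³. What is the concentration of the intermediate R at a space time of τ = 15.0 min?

0.413 kmol/m³

Solving the coupled first-order balances gives C_R(τ) = [k₁/(k₂−k₁)]·C_{A0}·(e^(−k₁τ) − e^(−k₂τ)).
e^(−k₁τ) = e^(−0.0405×15.0) = e^(−0.6075) = 0.5447; e^(−k₂τ) = e^(−3.720) = 0.02423.
C_R = 0.0405×4.07/(0.248−0.0405) × (0.5447−0.02423) = 0.7944×0.5205 = 0.4135 kmol/m³.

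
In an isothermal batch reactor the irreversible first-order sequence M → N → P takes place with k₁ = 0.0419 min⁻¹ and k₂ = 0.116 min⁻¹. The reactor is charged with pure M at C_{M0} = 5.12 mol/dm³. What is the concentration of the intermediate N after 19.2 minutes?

Solving the coupled first-order balances gives C_N(t) = [k₁/(k₂−k₁)]·C_{M0}·(e^(−k₁t) − e^(−k₂t)).
e^(−k₁t) = e^(−0.0419×19.2) = e^(−0.8045) = 0.4473; e^(−k₂t) = e^(−2.227) = 0.1078.
C_N = 0.0419×5.12/(0.116−0.0419) × (0.4473−0.1078) = 2.895×0.3395 = 0.9829 mol/dm³.

0.983 mol/dm³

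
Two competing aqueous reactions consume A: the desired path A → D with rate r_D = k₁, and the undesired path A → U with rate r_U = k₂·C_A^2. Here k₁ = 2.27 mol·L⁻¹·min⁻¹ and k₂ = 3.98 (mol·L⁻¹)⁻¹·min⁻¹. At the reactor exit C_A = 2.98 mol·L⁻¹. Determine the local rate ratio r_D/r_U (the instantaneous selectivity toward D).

S_{D/U} = r_D/r_U = (k₁)/(k₂·C_A^2) = (k₁/k₂)·C_A^-2.
= (2.27) / (3.98×2.980^2) = 2.270/35.34 = 0.0642.
The undesired path is higher order in A, so low C_A (CSTR or dilute feed) favours D.

0.0642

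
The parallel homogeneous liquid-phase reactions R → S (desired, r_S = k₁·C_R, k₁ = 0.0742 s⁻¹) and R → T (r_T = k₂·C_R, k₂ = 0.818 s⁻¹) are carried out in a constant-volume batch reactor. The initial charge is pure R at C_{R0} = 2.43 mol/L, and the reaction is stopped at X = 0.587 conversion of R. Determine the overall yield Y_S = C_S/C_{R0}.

C_R = C_{R0}(1−X) = 1.004 mol/L.
Both paths are first order in R, so the instantaneous fraction to S is constant: dC_S/d(−C_R) = k₁/(k₁+k₂) = 0.08317.
C_S = 0.08317·(C_{R0}−C_R) = 0.08317×1.426 = 0.119 mol/L.
Y_S = C_S/C_{R0} = 0.1186/2.43 = 0.0488.

0.0488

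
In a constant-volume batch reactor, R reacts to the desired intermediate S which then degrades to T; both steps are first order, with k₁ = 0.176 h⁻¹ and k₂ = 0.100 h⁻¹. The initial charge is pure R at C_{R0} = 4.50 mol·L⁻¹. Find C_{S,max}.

2.14 mol·L⁻¹

Evaluating C_S at t_opt = ln(k₂/k₁)/(k₂−k₁) gives C_{S,max}/C_{R0} = (k₁/k₂)^[k₂/(k₂−k₁)].
= (0.176/0.100)^(0.100/(0.100−0.176)) = (1.760)^(-1.316) = 0.4753.
C_{S,max} = 0.4753×4.50 = 2.14 mol·L⁻¹.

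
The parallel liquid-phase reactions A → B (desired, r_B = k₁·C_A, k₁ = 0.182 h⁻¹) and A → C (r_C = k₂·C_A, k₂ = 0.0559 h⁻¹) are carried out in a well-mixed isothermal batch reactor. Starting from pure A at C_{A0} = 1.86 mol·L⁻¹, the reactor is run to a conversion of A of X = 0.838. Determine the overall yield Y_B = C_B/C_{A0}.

0.641

C_A = C_{A0}(1−X) = 0.3013 mol·L⁻¹.
Both paths are first order in A, so the instantaneous fraction to B is constant: dC_B/d(−C_A) = k₁/(k₁+k₂) = 0.7650.
C_B = 0.7650·(C_{A0}−C_A) = 0.7650×1.559 = 1.19 mol·L⁻¹.
Y_B = C_B/C_{A0} = 1.192/1.86 = 0.641.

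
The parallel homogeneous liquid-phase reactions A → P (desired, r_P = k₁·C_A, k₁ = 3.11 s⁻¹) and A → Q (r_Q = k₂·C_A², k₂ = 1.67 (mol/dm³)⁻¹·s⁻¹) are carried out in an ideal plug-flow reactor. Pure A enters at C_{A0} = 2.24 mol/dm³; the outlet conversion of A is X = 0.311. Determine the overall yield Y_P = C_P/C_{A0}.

C_A = C_{A0}(1−X) = 1.543 mol/dm³.
Along a PFR/batch, dC_P/dC_A = −r_P/(r_P+r_Q) = −k₁/(k₁+k₂·C_A).
Integrating from C_{A0} to C_A: C_P = (3.11/1.67)·ln[(3.11+1.67·2.24)/(3.11+1.67·1.54)] = 1.862·ln(6.851/5.687) = 0.3466 mol/dm³.
Y_P = C_P/C_{A0} = 0.3466/2.24 = 0.155.

0.155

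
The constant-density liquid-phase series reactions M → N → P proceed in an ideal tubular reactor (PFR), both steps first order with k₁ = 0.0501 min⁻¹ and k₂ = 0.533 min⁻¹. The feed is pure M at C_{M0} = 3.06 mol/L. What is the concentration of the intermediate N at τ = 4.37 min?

0.224 mol/L

Solving the coupled first-order balances gives C_N(τ) = [k₁/(k₂−k₁)]·C_{M0}·(e^(−k₁τ) − e^(−k₂τ)).
e^(−k₁τ) = e^(−0.0501×4.37) = e^(−0.2189) = 0.8034; e^(−k₂τ) = e^(−2.329) = 0.09737.
C_N = 0.0501×3.06/(0.533−0.0501) × (0.8034−0.09737) = 0.3175×0.7060 = 0.2241 mol/L.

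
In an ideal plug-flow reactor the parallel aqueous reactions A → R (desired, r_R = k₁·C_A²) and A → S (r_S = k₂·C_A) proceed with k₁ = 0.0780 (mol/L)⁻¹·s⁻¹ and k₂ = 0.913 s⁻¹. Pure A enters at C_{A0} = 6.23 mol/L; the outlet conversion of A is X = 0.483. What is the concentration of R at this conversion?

0.859 mol/L

C_A = C_{A0}(1−X) = 3.221 mol/L.
Along a PFR/batch, dC_S/dC_A = −r_S/(r_R+r_S) = −k₂/(k₂+k₁·C_A).
Integrating from C_{A0} to C_A: C_S = (0.913/0.0780)·ln[(0.913+0.0780·6.23)/(0.913+0.0780·3.22)] = 11.71·ln(1.399/1.164) = 2.150 mol/L.
Then C_R = (C_{A0}−C_A) − C_S = 3.009 − 2.150 = 0.8594 mol/L.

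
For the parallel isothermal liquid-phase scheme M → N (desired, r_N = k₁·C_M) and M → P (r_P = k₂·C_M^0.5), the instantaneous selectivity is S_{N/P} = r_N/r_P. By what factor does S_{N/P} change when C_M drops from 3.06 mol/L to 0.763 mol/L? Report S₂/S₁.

S_{N/P} = (k₁/k₂)·C_M^0.5, so S₂/S₁ = (C_{M,2}/C_{M,1})^0.5.
= (0.763/3.06)^0.5 = (0.2493)^0.5 = 0.499.

0.499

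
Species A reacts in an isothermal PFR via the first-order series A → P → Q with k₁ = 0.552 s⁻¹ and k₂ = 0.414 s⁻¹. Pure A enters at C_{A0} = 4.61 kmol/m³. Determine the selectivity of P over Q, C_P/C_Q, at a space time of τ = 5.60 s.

0.285

Solving the coupled first-order balances gives C_P(τ) = [k₁/(k₂−k₁)]·C_{A0}·(e^(−k₁τ) − e^(−k₂τ)).
e^(−k₁τ) = e^(−0.552×5.60) = e^(−3.091) = 0.04545; e^(−k₂τ) = e^(−2.318) = 0.09843.
C_P = 0.552×4.61/(0.414−0.552) × (0.04545−0.09843) = (-18.44)×(-0.05298) = 0.9770 kmol/m³.
C_A = C_{A0}e^(−k₁τ) = 0.2095 kmol/m³, so C_Q = C_{A0}−C_A−C_P = 3.423 kmol/m³; C_P/C_Q = 0.285.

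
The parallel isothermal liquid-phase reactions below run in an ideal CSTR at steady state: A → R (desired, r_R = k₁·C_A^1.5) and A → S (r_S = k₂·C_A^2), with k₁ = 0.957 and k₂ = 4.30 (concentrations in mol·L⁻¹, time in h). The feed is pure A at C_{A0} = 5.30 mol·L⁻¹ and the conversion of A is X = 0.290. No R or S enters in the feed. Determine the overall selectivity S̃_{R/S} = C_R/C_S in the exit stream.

Exit C_A = C_{A0}(1−X) = 5.30×0.710 = 3.763 mol·L⁻¹.
A CSTR operates uniformly at the exit composition, giving r_R = 6.986 and r_S = 60.89 (each k·C_A^n at C_A = 3.763).
Overall selectivity = C_R/C_S = r_Rτ/(r_Sτ) = r_R/r_S = 0.115.

0.115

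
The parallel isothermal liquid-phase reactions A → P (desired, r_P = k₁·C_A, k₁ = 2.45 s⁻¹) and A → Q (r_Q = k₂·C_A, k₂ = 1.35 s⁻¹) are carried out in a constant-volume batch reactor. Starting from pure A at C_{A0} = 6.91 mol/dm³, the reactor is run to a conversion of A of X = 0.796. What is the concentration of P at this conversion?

3.55 mol/dm³

C_A = C_{A0}(1−X) = 1.410 mol/dm³.
Both paths are first order in A, so the instantaneous fraction to P is constant: dC_P/d(−C_A) = k₁/(k₁+k₂) = 0.6447.
C_P = 0.6447·(C_{A0}−C_A) = 0.6447×5.500 = 3.55 mol/dm³.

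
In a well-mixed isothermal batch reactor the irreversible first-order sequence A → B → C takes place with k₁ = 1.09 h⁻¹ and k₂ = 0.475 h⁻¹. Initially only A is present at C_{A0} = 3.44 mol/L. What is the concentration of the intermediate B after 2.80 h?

Solving the coupled first-order balances gives C_B(t) = [k₁/(k₂−k₁)]·C_{A0}·(e^(−k₁t) − e^(−k₂t)).
e^(−k₁t) = e^(−1.09×2.80) = e^(−3.052) = 0.04726; e^(−k₂t) = e^(−1.330) = 0.2645.
C_B = 1.09×3.44/(0.475−1.09) × (0.04726−0.2645) = (-6.097)×(-0.2172) = 1.324 mol/L.

1.32 mol/L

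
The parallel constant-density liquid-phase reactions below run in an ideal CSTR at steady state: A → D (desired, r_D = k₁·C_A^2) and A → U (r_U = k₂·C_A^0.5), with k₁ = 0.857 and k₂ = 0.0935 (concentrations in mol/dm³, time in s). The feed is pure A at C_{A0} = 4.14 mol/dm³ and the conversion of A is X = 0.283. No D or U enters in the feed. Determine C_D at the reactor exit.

1.15 mol/dm³

Exit C_A = C_{A0}(1−X) = 4.14×0.717 = 2.968 mol/dm³.
A CSTR operates uniformly at the exit composition, giving r_D = 7.551 and r_U = 0.1611 (each k·C_A^n at C_A = 2.968).
Fraction of consumed A going to D: r_D/(r_D+r_U) = 0.9791.
C_D = 0.9791·C_{A0}·X = 0.9791×4.14×0.283 = 1.15 mol/dm³.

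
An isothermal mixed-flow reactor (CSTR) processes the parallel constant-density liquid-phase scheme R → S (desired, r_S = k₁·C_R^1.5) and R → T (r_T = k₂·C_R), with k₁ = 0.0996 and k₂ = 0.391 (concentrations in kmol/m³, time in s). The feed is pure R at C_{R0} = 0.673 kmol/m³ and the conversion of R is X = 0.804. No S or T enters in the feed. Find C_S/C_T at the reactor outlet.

0.0925

Exit C_R = C_{R0}(1−X) = 0.673×0.196 = 0.1319 kmol/m³.
Rates in a CSTR are evaluated at the outlet concentration: r_S = 0.0996×0.1319^1.5 = 0.004772, r_T = 0.391×0.1319 = 0.05158.
Overall selectivity = C_S/C_T = r_Sτ/(r_Tτ) = r_S/r_T = 0.0925.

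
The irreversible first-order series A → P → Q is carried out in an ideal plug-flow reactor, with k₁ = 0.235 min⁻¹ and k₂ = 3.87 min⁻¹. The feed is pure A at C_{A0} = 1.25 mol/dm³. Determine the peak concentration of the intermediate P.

At the optimum, C_{P,max}/C_{A0} = (k₁/k₂)^[k₂/(k₂−k₁)].
= (0.235/3.87)^(3.87/(3.87−0.235)) = (0.06072)^(1.065) = 0.05066.
C_{P,max} = 0.05066×1.25 = 0.0633 mol/dm³.

0.0633 mol/dm³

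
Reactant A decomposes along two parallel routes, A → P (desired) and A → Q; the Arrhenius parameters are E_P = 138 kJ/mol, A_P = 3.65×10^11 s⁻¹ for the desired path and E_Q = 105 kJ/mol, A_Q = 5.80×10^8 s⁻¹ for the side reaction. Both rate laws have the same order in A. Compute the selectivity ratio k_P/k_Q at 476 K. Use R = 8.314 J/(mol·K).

0.150

With equal orders, S_{P/Q} = k_P/k_Q = (A_P/A_Q)·exp[(E_Q−E_P)/(RT)].
(E_Q−E_P)/(RT) = (105−138)×10³/(8.314×476) = -33000/3957 = -8.339.
k_P/k_Q = (3.65×10^11/5.80×10^8)·exp(-8.339) = 629.3 × 2.391×10^-4 = 0.150.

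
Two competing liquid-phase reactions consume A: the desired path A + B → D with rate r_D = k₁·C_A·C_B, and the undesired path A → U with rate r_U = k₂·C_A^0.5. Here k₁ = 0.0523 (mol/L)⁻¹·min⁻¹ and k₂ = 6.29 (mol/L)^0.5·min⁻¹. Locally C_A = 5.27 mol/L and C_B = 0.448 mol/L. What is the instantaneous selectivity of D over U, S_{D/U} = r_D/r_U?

0.00855

S_{D/U} = r_D/r_U = (k₁·C_A·C_B)/(k₂·C_A^0.5) = (k₁/k₂)·C_A^0.5·C_B.
= (0.0523×5.270×0.4480) / (6.29×5.270^0.5) = 0.1235/14.44 = 0.00855.
Since the desired path is higher order in A, keeping C_A high (PFR or concentrated feed) favours D.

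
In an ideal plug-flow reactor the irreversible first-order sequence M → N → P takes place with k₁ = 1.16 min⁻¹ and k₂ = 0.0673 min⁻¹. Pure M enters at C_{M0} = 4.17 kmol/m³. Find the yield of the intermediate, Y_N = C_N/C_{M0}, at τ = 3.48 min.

0.821

The intermediate concentration in a first-order A→B→C sequence is C_N = k₁C_{M0}(e^(−k₁τ) − e^(−k₂τ))/(k₂−k₁).
e^(−k₁τ) = e^(−1.16×3.48) = e^(−4.037) = 0.01765; e^(−k₂τ) = e^(−0.2342) = 0.7912.
C_N = 1.16×4.17/(0.0673−1.16) × (0.01765−0.7912) = (-4.427)×(-0.7735) = 3.424 kmol/m³.
Y_N = C_N/C_{M0} = 3.424/4.17 = 0.821.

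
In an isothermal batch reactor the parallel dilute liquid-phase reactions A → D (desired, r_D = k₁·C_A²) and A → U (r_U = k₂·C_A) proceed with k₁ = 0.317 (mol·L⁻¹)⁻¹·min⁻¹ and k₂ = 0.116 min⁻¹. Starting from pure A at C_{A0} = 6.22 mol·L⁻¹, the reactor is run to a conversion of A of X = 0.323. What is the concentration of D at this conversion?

1.88 mol·L⁻¹

C_A = C_{A0}(1−X) = 4.211 mol·L⁻¹.
Along a PFR/batch, dC_U/dC_A = −r_U/(r_D+r_U) = −k₂/(k₂+k₁·C_A).
Integrating from C_{A0} to C_A: C_U = (0.116/0.317)·ln[(0.116+0.317·6.22)/(0.116+0.317·4.21)] = 0.3659·ln(2.088/1.451) = 0.1332 mol·L⁻¹.
Then C_D = (C_{A0}−C_A) − C_U = 2.009 − 0.1332 = 1.876 mol·L⁻¹.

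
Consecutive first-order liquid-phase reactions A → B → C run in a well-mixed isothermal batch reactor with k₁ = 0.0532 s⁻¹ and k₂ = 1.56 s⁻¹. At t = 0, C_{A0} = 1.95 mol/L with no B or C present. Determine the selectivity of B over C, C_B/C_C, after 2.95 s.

0.258

Solving the coupled first-order balances gives C_B(t) = [k₁/(k₂−k₁)]·C_{A0}·(e^(−k₁t) − e^(−k₂t)).
e^(−k₁t) = e^(−0.0532×2.95) = e^(−0.1569) = 0.8548; e^(−k₂t) = e^(−4.602) = 0.01003.
C_B = 0.0532×1.95/(1.56−0.0532) × (0.8548−0.01003) = 0.06885×0.8447 = 0.05816 mol/L.
C_A = C_{A0}e^(−k₁t) = 1.667 mol/L, so C_C = C_{A0}−C_A−C_B = 0.2251 mol/L; C_B/C_C = 0.258.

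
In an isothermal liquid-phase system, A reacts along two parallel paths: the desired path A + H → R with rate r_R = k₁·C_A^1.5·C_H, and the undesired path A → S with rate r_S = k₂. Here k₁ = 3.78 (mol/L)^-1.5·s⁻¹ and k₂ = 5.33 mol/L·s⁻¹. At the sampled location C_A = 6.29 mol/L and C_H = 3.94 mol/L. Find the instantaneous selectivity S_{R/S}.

S_{R/S} = r_R/r_S = (k₁·C_A^1.5·C_H)/(k₂) = (k₁/k₂)·C_A^1.5·C_H.
= (3.78×6.290^1.5×3.940) / (5.33) = 234.9/5.330 = 44.1.
Since the desired path is higher order in A, keeping C_A high (PFR or concentrated feed) favours R.

44.1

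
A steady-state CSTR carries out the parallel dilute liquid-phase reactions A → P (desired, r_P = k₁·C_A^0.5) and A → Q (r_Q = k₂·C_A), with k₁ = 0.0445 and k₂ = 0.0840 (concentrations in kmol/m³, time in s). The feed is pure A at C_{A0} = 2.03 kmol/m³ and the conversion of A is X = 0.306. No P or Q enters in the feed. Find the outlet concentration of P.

0.192 kmol/m³

Exit C_A = C_{A0}(1−X) = 2.03×0.694 = 1.409 kmol/m³.
Rates in a CSTR are evaluated at the outlet concentration: r_P = 0.0445×1.409^0.5 = 0.05282, r_Q = 0.0840×1.409 = 0.1183.
Fraction of consumed A going to P: r_P/(r_P+r_Q) = 0.3086.
C_P = 0.3086·C_{A0}·X = 0.3086×2.03×0.306 = 0.192 kmol/m³.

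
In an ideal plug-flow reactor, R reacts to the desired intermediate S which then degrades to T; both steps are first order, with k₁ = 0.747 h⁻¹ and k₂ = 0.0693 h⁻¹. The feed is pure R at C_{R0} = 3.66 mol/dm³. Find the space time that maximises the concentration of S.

Setting dC_S/dτ = 0 gives τ_opt = ln(k₂/k₁)/(k₂−k₁).
= ln(0.0693/0.747)/(0.0693−0.747) = ln(0.09277)/-0.6777 = -2.378/-0.6777 = 3.51 h.

3.51 h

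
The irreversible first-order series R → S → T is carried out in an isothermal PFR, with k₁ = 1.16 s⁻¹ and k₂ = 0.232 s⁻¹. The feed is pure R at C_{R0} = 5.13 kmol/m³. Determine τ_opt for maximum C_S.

1.73 s

For first-order series the maximum of C_S occurs at τ_opt = ln(k₂/k₁)/(k₂−k₁).
= ln(0.232/1.16)/(0.232−1.16) = ln(0.2000)/-0.9280 = -1.609/-0.9280 = 1.73 s.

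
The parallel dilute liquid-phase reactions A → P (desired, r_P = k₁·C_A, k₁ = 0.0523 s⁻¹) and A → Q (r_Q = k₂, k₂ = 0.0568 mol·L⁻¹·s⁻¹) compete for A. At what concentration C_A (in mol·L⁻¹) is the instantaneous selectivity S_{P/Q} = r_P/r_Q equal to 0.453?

0.492 mol·L⁻¹

S_{P/Q} = (k₁/k₂)·C_A ⇒ C_A = S·k₂/k₁.
= 0.453×0.0568/0.0523 = 0.492 mol·L⁻¹.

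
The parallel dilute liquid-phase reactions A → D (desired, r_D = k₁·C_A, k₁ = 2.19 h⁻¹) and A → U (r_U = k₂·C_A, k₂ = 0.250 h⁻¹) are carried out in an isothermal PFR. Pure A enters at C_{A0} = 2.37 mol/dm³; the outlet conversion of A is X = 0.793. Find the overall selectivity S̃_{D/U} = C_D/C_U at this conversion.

C_A = C_{A0}(1−X) = 0.4906 mol/dm³.
Both paths are first order in A, so the instantaneous fraction to D is constant: dC_D/d(−C_A) = k₁/(k₁+k₂) = 0.8975.
C_D = 0.8975·(C_{A0}−C_A) = 0.8975×1.879 = 1.69 mol/dm³.
C_U = (C_{A0}−C_A)−C_D = 0.1926 mol/dm³; S̃_{D/U} = 1.687/0.1926 = 8.76.

8.76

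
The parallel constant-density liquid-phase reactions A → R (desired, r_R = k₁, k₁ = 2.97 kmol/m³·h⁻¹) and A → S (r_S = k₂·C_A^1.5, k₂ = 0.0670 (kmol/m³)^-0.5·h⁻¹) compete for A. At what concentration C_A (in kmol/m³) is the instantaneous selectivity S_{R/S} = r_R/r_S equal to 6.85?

S_{R/S} = (k₁/k₂)·C_A^-1.5 ⇒ C_A = (S·k₂/k₁)^(1/(-1.5)).
= (6.85×0.0670/2.97)^(-0.6667) = (0.1545)^(-0.6667) = 3.47 kmol/m³.

3.47 kmol/m³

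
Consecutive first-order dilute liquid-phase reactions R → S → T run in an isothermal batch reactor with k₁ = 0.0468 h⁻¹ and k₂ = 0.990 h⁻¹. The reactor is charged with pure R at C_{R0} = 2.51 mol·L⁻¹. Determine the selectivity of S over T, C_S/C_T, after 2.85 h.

For first-order series with pure R initially, C_S(t) = k₁C_{R0}/(k₂−k₁)·(e^(−k₁t) − e^(−k₂t)).
e^(−k₁t) = e^(−0.0468×2.85) = e^(−0.1334) = 0.8751; e^(−k₂t) = e^(−2.821) = 0.05952.
C_S = 0.0468×2.51/(0.990−0.0468) × (0.8751−0.05952) = 0.1245×0.8156 = 0.1016 mol·L⁻¹.
C_R = C_{R0}e^(−k₁t) = 2.197 mol·L⁻¹, so C_T = C_{R0}−C_R−C_S = 0.2118 mol·L⁻¹; C_S/C_T = 0.480.

0.480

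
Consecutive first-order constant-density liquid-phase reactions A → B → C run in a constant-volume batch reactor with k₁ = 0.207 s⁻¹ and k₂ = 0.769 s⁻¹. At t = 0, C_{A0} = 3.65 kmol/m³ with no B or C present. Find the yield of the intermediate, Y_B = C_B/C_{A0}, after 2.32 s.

0.166

For first-order series with pure A initially, C_B(t) = k₁C_{A0}/(k₂−k₁)·(e^(−k₁t) − e^(−k₂t)).
e^(−k₁t) = e^(−0.207×2.32) = e^(−0.4802) = 0.6186; e^(−k₂t) = e^(−1.784) = 0.1680.
C_B = 0.207×3.65/(0.769−0.207) × (0.6186−0.1680) = 1.344×0.4507 = 0.6059 kmol/m³.
Y_B = C_B/C_{A0} = 0.6059/3.65 = 0.166.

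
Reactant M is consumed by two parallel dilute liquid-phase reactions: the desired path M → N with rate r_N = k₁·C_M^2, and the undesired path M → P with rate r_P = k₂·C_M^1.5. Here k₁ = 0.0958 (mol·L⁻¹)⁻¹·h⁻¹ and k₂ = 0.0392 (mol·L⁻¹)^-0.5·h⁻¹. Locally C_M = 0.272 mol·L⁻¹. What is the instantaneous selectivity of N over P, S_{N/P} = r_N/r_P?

S_{N/P} = r_N/r_P = (k₁·C_M^2)/(k₂·C_M^1.5) = (k₁/k₂)·C_M^0.5.
= (0.0958×0.2720^2) / (0.0392×0.2720^1.5) = 0.007088/0.005561 = 1.27.

1.27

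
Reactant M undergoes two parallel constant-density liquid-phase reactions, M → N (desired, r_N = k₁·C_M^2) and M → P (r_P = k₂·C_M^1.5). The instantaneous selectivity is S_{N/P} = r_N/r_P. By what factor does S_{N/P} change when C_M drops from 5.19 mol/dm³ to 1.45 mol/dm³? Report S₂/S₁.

S_{N/P} = (k₁/k₂)·C_M^0.5, so S₂/S₁ = (C_{M,2}/C_{M,1})^0.5.
= (1.45/5.19)^0.5 = (0.2794)^0.5 = 0.529.
Selectivity toward N falls as C_M falls — high-concentration operation is favoured.

0.529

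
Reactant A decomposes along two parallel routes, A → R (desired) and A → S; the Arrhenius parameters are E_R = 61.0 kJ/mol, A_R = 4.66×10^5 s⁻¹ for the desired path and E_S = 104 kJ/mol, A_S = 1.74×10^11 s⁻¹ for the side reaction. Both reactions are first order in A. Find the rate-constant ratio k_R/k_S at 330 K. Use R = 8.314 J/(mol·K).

17.2

k_R/k_S = (A_R/A_S)·exp[−(E_R−E_S)/(RT)] = (A_R/A_S)·exp[(E_S−E_R)/(RT)].
(E_S−E_R)/(RT) = (104−61.0)×10³/(8.314×330) = 43000/2744 = 15.67.
k_R/k_S = (4.66×10^5/1.74×10^11)·exp(15.67) = 2.678×10^-6 × 6.406×10^6 = 17.2.
Since E_R < E_S, lowering the temperature improves selectivity toward R.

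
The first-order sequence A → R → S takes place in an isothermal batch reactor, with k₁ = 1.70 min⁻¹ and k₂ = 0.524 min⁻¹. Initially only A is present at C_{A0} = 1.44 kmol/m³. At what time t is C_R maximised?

1.00 min

For first-order series the maximum of C_R occurs at t_opt = ln(k₂/k₁)/(k₂−k₁).
= ln(0.524/1.70)/(0.524−1.70) = ln(0.3082)/-1.176 = -1.177/-1.176 = 1.00 min.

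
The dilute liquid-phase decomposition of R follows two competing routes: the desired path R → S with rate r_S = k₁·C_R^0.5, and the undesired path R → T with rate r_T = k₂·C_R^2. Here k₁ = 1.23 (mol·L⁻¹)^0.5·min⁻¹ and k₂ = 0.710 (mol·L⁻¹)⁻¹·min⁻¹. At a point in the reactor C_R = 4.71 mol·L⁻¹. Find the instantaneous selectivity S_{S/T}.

S_{S/T} = r_S/r_T = (k₁·C_R^0.5)/(k₂·C_R^2) = (k₁/k₂)·C_R^-1.5.
= (1.23×4.710^0.5) / (0.710×4.710^2) = 2.669/15.75 = 0.169.

0.169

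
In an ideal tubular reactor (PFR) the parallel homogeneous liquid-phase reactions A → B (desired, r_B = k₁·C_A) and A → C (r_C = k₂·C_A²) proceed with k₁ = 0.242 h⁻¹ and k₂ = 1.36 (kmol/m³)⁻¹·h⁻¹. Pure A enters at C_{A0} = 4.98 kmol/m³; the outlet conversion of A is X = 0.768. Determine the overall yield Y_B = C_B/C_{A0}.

C_A = C_{A0}(1−X) = 1.155 kmol/m³.
Along a PFR/batch, dC_B/dC_A = −r_B/(r_B+r_C) = −k₁/(k₁+k₂·C_A).
Integrating from C_{A0} to C_A: C_B = (0.242/1.36)·ln[(0.242+1.36·4.98)/(0.242+1.36·1.16)] = 0.1779·ln(7.015/1.813) = 0.2407 kmol/m³.
Y_B = C_B/C_{A0} = 0.2407/4.98 = 0.0483.

0.0483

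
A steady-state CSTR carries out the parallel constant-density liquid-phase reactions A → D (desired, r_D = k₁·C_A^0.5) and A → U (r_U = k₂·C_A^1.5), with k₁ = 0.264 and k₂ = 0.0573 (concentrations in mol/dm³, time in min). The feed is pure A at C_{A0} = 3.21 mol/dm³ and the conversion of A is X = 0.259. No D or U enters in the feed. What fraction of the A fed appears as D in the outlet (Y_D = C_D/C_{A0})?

0.171

Exit C_A = C_{A0}(1−X) = 3.21×0.741 = 2.379 mol/dm³.
Rates in a CSTR are evaluated at the outlet concentration: r_D = 0.264×2.379^0.5 = 0.4072, r_U = 0.0573×2.379^1.5 = 0.2102.
Fraction of consumed A going to D: r_D/(r_D+r_U) = 0.6595.
C_D = 0.6595·C_{A0}·X = 0.6595×3.21×0.259 = 0.548 mol/dm³; Y_D = C_D/C_{A0} = 0.171.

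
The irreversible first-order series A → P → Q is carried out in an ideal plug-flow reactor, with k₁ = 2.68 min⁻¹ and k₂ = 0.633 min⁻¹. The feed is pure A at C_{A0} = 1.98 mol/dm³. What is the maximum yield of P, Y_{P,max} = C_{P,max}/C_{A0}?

At the optimum, C_{P,max}/C_{A0} = (k₁/k₂)^[k₂/(k₂−k₁)].
= (2.68/0.633)^(0.633/(0.633−2.68)) = (4.234)^(-0.3092) = 0.6400.

0.640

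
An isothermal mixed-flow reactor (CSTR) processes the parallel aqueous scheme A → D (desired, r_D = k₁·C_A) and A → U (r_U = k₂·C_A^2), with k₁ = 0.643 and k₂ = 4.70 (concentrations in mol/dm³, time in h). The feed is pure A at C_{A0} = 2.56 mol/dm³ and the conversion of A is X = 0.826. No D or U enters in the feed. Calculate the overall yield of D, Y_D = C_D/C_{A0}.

Exit C_A = C_{A0}(1−X) = 2.56×0.174 = 0.4454 mol/dm³.
A CSTR operates uniformly at the exit composition, giving r_D = 0.2864 and r_U = 0.9326 (each k·C_A^n at C_A = 0.4454).
Fraction of consumed A going to D: r_D/(r_D+r_U) = 0.2350.
C_D = 0.2350·C_{A0}·X = 0.2350×2.56×0.826 = 0.497 mol/dm³; Y_D = C_D/C_{A0} = 0.194.

0.194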